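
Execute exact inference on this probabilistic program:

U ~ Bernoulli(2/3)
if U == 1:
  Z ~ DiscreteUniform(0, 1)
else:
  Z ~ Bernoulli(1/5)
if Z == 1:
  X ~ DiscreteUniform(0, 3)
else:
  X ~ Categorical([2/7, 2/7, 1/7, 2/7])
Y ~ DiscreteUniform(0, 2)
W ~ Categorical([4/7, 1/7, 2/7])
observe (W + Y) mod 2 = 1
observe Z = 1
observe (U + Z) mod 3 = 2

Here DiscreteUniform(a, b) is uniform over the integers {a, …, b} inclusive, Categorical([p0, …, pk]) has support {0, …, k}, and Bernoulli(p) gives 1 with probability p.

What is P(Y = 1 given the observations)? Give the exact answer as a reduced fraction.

Enumerate traces; 16 have nonzero weight after conditioning:
  (U=1, Z=1, X=0, Y=0, W=1) weight 1/252
  (U=1, Z=1, X=0, Y=1, W=0) weight 1/63
  (U=1, Z=1, X=0, Y=1, W=2) weight 1/126
  (U=1, Z=1, X=0, Y=2, W=1) weight 1/252
  (U=1, Z=1, X=1, Y=0, W=1) weight 1/252
  (U=1, Z=1, X=1, Y=1, W=0) weight 1/63
  (U=1, Z=1, X=1, Y=1, W=2) weight 1/126
  (U=1, Z=1, X=1, Y=2, W=1) weight 1/252
  … 8 more
Group by Y:
  weight(Y=0) = 1/63
  weight(Y=1) = 2/21
  weight(Y=2) = 1/63
Total weight = 1/63 + 2/21 + 1/63 = 8/63
P(Y=0 | obs) = 1/63 / 8/63 = 1/8
P(Y=1 | obs) = 2/21 / 8/63 = 3/4
P(Y=2 | obs) = 1/63 / 8/63 = 1/8

P(Y = 1 | obs) = 3/4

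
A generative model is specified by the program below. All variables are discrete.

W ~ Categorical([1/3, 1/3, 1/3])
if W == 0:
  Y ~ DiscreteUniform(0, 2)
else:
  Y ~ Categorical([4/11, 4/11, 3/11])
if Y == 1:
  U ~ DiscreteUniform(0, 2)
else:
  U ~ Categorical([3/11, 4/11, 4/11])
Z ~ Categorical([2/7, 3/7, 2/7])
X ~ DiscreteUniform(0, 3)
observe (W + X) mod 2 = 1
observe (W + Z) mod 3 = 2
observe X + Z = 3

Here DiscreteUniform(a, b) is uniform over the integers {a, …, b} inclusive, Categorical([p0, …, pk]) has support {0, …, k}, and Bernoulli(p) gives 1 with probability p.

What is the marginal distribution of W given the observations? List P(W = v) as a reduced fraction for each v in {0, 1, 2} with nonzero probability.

P(W=0) = 2/7, P(W=1) = 3/7, P(W=2) = 2/7

Enumerate traces; 27 have nonzero weight after conditioning:
  (W=0, Y=0, U=0, Z=2, X=1) weight 1/462
  (W=0, Y=0, U=1, Z=2, X=1) weight 2/693
  (W=0, Y=0, U=2, Z=2, X=1) weight 2/693
  (W=0, Y=1, U=0, Z=2, X=1) weight 1/378
  (W=0, Y=1, U=1, Z=2, X=1) weight 1/378
  (W=0, Y=1, U=2, Z=2, X=1) weight 1/378
  (W=0, Y=2, U=0, Z=2, X=1) weight 1/462
  (W=0, Y=2, U=1, Z=2, X=1) weight 2/693
  (W=1, Y=0, U=0, Z=1, X=2) weight 3/847
  (W=2, Y=0, U=0, Z=0, X=3) weight 2/847
  … 17 more
Group by W:
  weight(W=0) = 1/42
  weight(W=1) = 1/28
  weight(W=2) = 1/42
Total weight = 1/42 + 1/28 + 1/42 = 1/12
P(W=0 | obs) = 1/42 / 1/12 = 2/7
P(W=1 | obs) = 1/28 / 1/12 = 3/7
P(W=2 | obs) = 1/42 / 1/12 = 2/7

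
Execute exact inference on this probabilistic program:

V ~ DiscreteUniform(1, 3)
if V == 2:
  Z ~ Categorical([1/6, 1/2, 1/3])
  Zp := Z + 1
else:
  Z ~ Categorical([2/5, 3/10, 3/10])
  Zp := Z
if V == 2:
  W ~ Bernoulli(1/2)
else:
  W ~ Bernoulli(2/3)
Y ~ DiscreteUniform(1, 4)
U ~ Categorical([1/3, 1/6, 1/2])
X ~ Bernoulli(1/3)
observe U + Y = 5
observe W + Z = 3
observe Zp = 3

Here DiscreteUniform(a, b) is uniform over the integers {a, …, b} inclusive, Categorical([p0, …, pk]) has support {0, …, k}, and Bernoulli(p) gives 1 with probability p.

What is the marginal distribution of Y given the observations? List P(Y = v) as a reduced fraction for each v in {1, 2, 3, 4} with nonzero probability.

Enumerate traces; 4 have nonzero weight after conditioning:
  (V=2, Z=2, W=1, Y=3, U=2, X=0) weight 1/216
  (V=2, Z=2, W=1, Y=3, U=2, X=1) weight 1/432
  (V=2, Z=2, W=1, Y=4, U=1, X=0) weight 1/648
  (V=2, Z=2, W=1, Y=4, U=1, X=1) weight 1/1296
Group by Y:
  weight(Y=3) = 1/144
  weight(Y=4) = 1/432
Total weight = 1/144 + 1/432 = 1/108
P(Y=3 | obs) = 1/144 / 1/108 = 3/4
P(Y=4 | obs) = 1/432 / 1/108 = 1/4

P(Y=3) = 3/4, P(Y=4) = 1/4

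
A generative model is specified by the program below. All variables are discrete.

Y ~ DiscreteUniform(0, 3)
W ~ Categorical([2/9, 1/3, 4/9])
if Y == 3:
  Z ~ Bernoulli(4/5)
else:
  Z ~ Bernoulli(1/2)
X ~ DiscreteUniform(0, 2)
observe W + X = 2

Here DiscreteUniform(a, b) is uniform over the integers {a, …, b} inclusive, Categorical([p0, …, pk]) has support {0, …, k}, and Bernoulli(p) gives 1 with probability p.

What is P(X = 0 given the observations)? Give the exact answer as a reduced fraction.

Enumerate traces; 24 have nonzero weight after conditioning:
  (Y=0, W=0, Z=0, X=2) weight 1/108
  (Y=0, W=0, Z=1, X=2) weight 1/108
  (Y=0, W=1, Z=0, X=1) weight 1/72
  (Y=0, W=1, Z=1, X=1) weight 1/72
  (Y=0, W=2, Z=0, X=0) weight 1/54
  (Y=0, W=2, Z=1, X=0) weight 1/54
  (Y=1, W=0, Z=0, X=2) weight 1/108
  (Y=1, W=0, Z=1, X=2) weight 1/108
  … 16 more
Group by X:
  weight(X=0) = 4/27
  weight(X=1) = 1/9
  weight(X=2) = 2/27
Total weight = 4/27 + 1/9 + 2/27 = 1/3
P(X=0 | obs) = 4/27 / 1/3 = 4/9
P(X=1 | obs) = 1/9 / 1/3 = 1/3
P(X=2 | obs) = 2/27 / 1/3 = 2/9

P(X = 0 | obs) = 4/9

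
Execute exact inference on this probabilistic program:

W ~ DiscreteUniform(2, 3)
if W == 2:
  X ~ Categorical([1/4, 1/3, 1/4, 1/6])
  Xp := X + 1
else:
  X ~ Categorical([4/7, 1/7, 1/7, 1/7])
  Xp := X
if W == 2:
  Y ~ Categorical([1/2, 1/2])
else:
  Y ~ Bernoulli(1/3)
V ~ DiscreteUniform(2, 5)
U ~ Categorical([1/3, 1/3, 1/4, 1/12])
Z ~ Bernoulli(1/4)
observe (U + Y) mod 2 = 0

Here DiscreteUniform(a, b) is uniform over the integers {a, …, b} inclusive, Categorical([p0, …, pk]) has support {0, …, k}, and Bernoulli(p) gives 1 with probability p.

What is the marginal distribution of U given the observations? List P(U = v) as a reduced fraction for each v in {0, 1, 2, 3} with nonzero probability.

P(U=0) = 14/37, P(U=1) = 10/37, P(U=2) = 21/74, P(U=3) = 5/74

Enumerate traces; 256 have nonzero weight after conditioning:
  (W=2, X=0, Y=0, V=2, U=0, Z=0) weight 1/256
  (W=2, X=0, Y=0, V=2, U=0, Z=1) weight 1/768
  (W=2, X=0, Y=0, V=2, U=2, Z=0) weight 3/1024
  (W=2, X=0, Y=0, V=2, U=2, Z=1) weight 1/1024
  (W=2, X=0, Y=0, V=3, U=0, Z=0) weight 1/256
  (W=2, X=0, Y=0, V=3, U=0, Z=1) weight 1/768
  (W=2, X=0, Y=0, V=3, U=2, Z=0) weight 3/1024
  (W=2, X=0, Y=0, V=3, U=2, Z=1) weight 1/1024
  (W=2, X=0, Y=1, V=2, U=1, Z=0) weight 1/256
  (W=2, X=0, Y=1, V=2, U=3, Z=0) weight 1/1024
  … 246 more
Group by U:
  weight(U=0) = 7/36
  weight(U=1) = 5/36
  weight(U=2) = 7/48
  weight(U=3) = 5/144
Total weight = 7/36 + 5/36 + 7/48 + 5/144 = 37/72
P(U=0 | obs) = 7/36 / 37/72 = 14/37
P(U=1 | obs) = 5/36 / 37/72 = 10/37
P(U=2 | obs) = 7/48 / 37/72 = 21/74
P(U=3 | obs) = 5/144 / 37/72 = 5/74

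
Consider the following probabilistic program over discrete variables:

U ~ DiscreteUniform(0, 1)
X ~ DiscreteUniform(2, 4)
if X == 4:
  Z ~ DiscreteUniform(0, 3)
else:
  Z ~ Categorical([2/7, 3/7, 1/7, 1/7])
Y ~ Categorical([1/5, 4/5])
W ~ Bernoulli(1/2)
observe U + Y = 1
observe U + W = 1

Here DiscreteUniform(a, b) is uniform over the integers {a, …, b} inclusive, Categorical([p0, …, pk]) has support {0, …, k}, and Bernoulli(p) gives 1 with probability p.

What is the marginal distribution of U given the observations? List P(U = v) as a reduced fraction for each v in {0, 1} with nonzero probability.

P(U=0) = 4/5, P(U=1) = 1/5

Enumerate traces; 24 have nonzero weight after conditioning:
  (U=0, X=2, Z=0, Y=1, W=1) weight 2/105
  (U=0, X=2, Z=1, Y=1, W=1) weight 1/35
  (U=0, X=2, Z=2, Y=1, W=1) weight 1/105
  (U=0, X=2, Z=3, Y=1, W=1) weight 1/105
  (U=0, X=3, Z=0, Y=1, W=1) weight 2/105
  (U=0, X=3, Z=1, Y=1, W=1) weight 1/35
  (U=0, X=3, Z=2, Y=1, W=1) weight 1/105
  (U=0, X=3, Z=3, Y=1, W=1) weight 1/105
  (U=1, X=2, Z=0, Y=0, W=0) weight 1/210
  … 15 more
Group by U:
  weight(U=0) = 1/5
  weight(U=1) = 1/20
Total weight = 1/5 + 1/20 = 1/4
P(U=0 | obs) = 1/5 / 1/4 = 4/5
P(U=1 | obs) = 1/20 / 1/4 = 1/5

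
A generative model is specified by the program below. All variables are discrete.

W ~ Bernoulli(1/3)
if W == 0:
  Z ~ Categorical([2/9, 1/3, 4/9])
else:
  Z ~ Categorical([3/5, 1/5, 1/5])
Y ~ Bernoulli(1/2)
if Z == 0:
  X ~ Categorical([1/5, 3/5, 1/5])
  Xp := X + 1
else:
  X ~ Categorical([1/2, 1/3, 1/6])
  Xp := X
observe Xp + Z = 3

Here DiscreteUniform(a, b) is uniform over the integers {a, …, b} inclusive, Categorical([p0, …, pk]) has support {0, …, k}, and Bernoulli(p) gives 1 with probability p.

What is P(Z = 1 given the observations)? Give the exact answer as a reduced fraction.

Enumerate traces; 12 have nonzero weight after conditioning:
  (W=0, Z=0, Y=0, X=2) weight 2/135
  (W=0, Z=0, Y=1, X=2) weight 2/135
  (W=0, Z=1, Y=0, X=2) weight 1/54
  (W=0, Z=1, Y=1, X=2) weight 1/54
  (W=0, Z=2, Y=0, X=1) weight 4/81
  (W=0, Z=2, Y=1, X=1) weight 4/81
  (W=1, Z=0, Y=0, X=2) weight 1/50
  (W=1, Z=0, Y=1, X=2) weight 1/50
  … 4 more
Group by Z:
  weight(Z=0) = 47/675
  weight(Z=1) = 13/270
  weight(Z=2) = 49/405
Total weight = 47/675 + 13/270 + 49/405 = 967/4050
P(Z=0 | obs) = 47/675 / 967/4050 = 282/967
P(Z=1 | obs) = 13/270 / 967/4050 = 195/967
P(Z=2 | obs) = 49/405 / 967/4050 = 490/967

P(Z = 1 | obs) = 195/967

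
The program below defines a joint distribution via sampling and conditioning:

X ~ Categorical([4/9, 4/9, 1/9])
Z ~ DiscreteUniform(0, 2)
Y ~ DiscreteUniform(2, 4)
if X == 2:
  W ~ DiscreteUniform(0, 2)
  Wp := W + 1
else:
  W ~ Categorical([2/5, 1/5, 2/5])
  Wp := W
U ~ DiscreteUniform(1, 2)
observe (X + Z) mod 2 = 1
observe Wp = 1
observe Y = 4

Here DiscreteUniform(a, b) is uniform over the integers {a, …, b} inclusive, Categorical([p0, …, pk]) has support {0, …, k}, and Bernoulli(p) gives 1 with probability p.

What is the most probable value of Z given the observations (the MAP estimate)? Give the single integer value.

Enumerate traces; 8 have nonzero weight after conditioning:
  (X=0, Z=1, Y=4, W=1, U=1) weight 2/405
  (X=0, Z=1, Y=4, W=1, U=2) weight 2/405
  (X=1, Z=0, Y=4, W=1, U=1) weight 2/405
  (X=1, Z=0, Y=4, W=1, U=2) weight 2/405
  (X=1, Z=2, Y=4, W=1, U=1) weight 2/405
  (X=1, Z=2, Y=4, W=1, U=2) weight 2/405
  (X=2, Z=1, Y=4, W=0, U=1) weight 1/486
  (X=2, Z=1, Y=4, W=0, U=2) weight 1/486
Group by Z:
  weight(Z=0) = 4/405
  weight(Z=1) = 17/1215
  weight(Z=2) = 4/405
Total weight = 4/405 + 17/1215 + 4/405 = 41/1215
P(Z=0 | obs) = 4/405 / 41/1215 = 12/41
P(Z=1 | obs) = 17/1215 / 41/1215 = 17/41
P(Z=2 | obs) = 4/405 / 41/1215 = 12/41
argmax = 1

argmax_v P(Z = v | obs) = 1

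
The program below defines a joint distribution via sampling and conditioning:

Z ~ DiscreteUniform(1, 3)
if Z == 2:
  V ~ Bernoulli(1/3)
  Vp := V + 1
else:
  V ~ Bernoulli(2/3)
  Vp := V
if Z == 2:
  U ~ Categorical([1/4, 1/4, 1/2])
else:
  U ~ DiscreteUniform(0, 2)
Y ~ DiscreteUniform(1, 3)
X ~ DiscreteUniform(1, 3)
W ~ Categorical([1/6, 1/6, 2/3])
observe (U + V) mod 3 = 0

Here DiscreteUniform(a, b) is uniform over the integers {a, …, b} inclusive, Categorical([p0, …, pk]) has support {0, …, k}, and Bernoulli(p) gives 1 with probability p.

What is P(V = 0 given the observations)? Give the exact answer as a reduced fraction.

P(V = 0 | obs) = 7/18

Enumerate traces; 162 have nonzero weight after conditioning:
  (Z=1, V=0, U=0, Y=1, X=1, W=0) weight 1/1458
  (Z=1, V=0, U=0, Y=1, X=1, W=1) weight 1/1458
  (Z=1, V=0, U=0, Y=1, X=1, W=2) weight 2/729
  (Z=1, V=0, U=0, Y=1, X=2, W=0) weight 1/1458
  (Z=1, V=0, U=0, Y=1, X=2, W=1) weight 1/1458
  (Z=1, V=0, U=0, Y=1, X=2, W=2) weight 2/729
  (Z=1, V=0, U=0, Y=1, X=3, W=0) weight 1/1458
  (Z=1, V=0, U=0, Y=1, X=3, W=1) weight 1/1458
  (Z=1, V=1, U=2, Y=1, X=1, W=0) weight 1/729
  … 153 more
Group by V:
  weight(V=0) = 7/54
  weight(V=1) = 11/54
Total weight = 7/54 + 11/54 = 1/3
P(V=0 | obs) = 7/54 / 1/3 = 7/18
P(V=1 | obs) = 11/54 / 1/3 = 11/18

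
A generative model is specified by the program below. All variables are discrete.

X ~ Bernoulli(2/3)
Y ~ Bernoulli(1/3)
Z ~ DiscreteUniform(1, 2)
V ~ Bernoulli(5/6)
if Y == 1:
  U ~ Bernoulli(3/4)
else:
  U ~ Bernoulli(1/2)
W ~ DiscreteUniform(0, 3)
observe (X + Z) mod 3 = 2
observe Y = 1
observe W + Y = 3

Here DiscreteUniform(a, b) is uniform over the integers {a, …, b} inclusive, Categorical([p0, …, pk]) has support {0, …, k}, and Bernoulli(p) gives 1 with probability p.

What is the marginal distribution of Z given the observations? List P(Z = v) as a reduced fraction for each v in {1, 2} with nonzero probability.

P(Z=1) = 2/3, P(Z=2) = 1/3

Enumerate traces; 8 have nonzero weight after conditioning:
  (X=0, Y=1, Z=2, V=0, U=0, W=2) weight 1/1728
  (X=0, Y=1, Z=2, V=0, U=1, W=2) weight 1/576
  (X=0, Y=1, Z=2, V=1, U=0, W=2) weight 5/1728
  (X=0, Y=1, Z=2, V=1, U=1, W=2) weight 5/576
  (X=1, Y=1, Z=1, V=0, U=0, W=2) weight 1/864
  (X=1, Y=1, Z=1, V=0, U=1, W=2) weight 1/288
  (X=1, Y=1, Z=1, V=1, U=0, W=2) weight 5/864
  (X=1, Y=1, Z=1, V=1, U=1, W=2) weight 5/288
Group by Z:
  weight(Z=1) = 1/36
  weight(Z=2) = 1/72
Total weight = 1/36 + 1/72 = 1/24
P(Z=1 | obs) = 1/36 / 1/24 = 2/3
P(Z=2 | obs) = 1/72 / 1/24 = 1/3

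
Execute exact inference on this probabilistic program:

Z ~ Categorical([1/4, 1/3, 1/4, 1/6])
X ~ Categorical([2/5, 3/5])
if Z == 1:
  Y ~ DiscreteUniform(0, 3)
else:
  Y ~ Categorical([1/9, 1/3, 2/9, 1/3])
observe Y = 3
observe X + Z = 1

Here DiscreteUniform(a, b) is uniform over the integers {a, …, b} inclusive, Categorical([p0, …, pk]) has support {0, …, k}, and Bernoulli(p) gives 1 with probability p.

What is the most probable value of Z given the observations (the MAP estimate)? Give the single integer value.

Enumerate traces; 2 have nonzero weight after conditioning:
  (Z=0, X=1, Y=3) weight 1/20
  (Z=1, X=0, Y=3) weight 1/30
Group by Z:
  weight(Z=0) = 1/20
  weight(Z=1) = 1/30
Total weight = 1/20 + 1/30 = 1/12
P(Z=0 | obs) = 1/20 / 1/12 = 3/5
P(Z=1 | obs) = 1/30 / 1/12 = 2/5
argmax = 0

argmax_v P(Z = v | obs) = 0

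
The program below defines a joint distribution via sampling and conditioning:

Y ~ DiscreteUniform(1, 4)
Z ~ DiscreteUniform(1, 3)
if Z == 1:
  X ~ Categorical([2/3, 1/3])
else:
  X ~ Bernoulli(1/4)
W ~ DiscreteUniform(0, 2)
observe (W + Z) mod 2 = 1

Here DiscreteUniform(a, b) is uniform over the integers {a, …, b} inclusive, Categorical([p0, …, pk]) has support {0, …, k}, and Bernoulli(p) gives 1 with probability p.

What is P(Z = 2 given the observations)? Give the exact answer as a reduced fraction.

P(Z = 2 | obs) = 1/5

Enumerate traces; 40 have nonzero weight after conditioning:
  (Y=1, Z=1, X=0, W=0) weight 1/54
  (Y=1, Z=1, X=0, W=2) weight 1/54
  (Y=1, Z=1, X=1, W=0) weight 1/108
  (Y=1, Z=1, X=1, W=2) weight 1/108
  (Y=1, Z=2, X=0, W=1) weight 1/48
  (Y=1, Z=2, X=1, W=1) weight 1/144
  (Y=1, Z=3, X=0, W=0) weight 1/48
  (Y=1, Z=3, X=0, W=2) weight 1/48
  … 32 more
Group by Z:
  weight(Z=1) = 2/9
  weight(Z=2) = 1/9
  weight(Z=3) = 2/9
Total weight = 2/9 + 1/9 + 2/9 = 5/9
P(Z=1 | obs) = 2/9 / 5/9 = 2/5
P(Z=2 | obs) = 1/9 / 5/9 = 1/5
P(Z=3 | obs) = 2/9 / 5/9 = 2/5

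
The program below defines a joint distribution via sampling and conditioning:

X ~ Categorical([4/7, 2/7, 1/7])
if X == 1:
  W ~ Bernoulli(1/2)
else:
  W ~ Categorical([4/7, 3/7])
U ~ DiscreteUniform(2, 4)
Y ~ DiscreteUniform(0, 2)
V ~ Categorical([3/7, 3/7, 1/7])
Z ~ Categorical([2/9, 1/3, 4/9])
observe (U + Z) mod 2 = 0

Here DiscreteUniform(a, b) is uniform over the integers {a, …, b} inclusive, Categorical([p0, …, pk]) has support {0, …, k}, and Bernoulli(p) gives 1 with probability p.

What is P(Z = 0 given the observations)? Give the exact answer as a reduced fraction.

Enumerate traces; 270 have nonzero weight after conditioning:
  (X=0, W=0, U=2, Y=0, V=0, Z=0) weight 32/9261
  (X=0, W=0, U=2, Y=0, V=0, Z=2) weight 64/9261
  (X=0, W=0, U=2, Y=0, V=1, Z=0) weight 32/9261
  (X=0, W=0, U=2, Y=0, V=1, Z=2) weight 64/9261
  (X=0, W=0, U=2, Y=0, V=2, Z=0) weight 32/27783
  (X=0, W=0, U=2, Y=0, V=2, Z=2) weight 64/27783
  (X=0, W=0, U=2, Y=1, V=0, Z=0) weight 32/9261
  (X=0, W=0, U=2, Y=1, V=0, Z=2) weight 64/9261
  (X=0, W=0, U=3, Y=0, V=0, Z=1) weight 16/3087
  … 261 more
Group by Z:
  weight(Z=0) = 4/27
  weight(Z=1) = 1/9
  weight(Z=2) = 8/27
Total weight = 4/27 + 1/9 + 8/27 = 5/9
P(Z=0 | obs) = 4/27 / 5/9 = 4/15
P(Z=1 | obs) = 1/9 / 5/9 = 1/5
P(Z=2 | obs) = 8/27 / 5/9 = 8/15

P(Z = 0 | obs) = 4/15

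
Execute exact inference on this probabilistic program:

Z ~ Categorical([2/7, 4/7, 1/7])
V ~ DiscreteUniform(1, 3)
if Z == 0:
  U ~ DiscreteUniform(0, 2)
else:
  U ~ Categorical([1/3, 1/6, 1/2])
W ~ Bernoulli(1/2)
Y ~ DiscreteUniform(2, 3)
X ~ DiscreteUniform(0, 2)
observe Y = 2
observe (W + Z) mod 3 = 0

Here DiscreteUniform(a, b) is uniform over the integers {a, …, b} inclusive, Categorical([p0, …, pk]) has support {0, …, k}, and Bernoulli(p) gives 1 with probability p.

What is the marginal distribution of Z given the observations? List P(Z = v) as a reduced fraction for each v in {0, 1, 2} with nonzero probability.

P(Z=0) = 2/3, P(Z=2) = 1/3

Enumerate traces; 54 have nonzero weight after conditioning:
  (Z=0, V=1, U=0, W=0, Y=2, X=0) weight 1/378
  (Z=0, V=1, U=0, W=0, Y=2, X=1) weight 1/378
  (Z=0, V=1, U=0, W=0, Y=2, X=2) weight 1/378
  (Z=0, V=1, U=1, W=0, Y=2, X=0) weight 1/378
  (Z=0, V=1, U=1, W=0, Y=2, X=1) weight 1/378
  (Z=0, V=1, U=1, W=0, Y=2, X=2) weight 1/378
  (Z=0, V=1, U=2, W=0, Y=2, X=0) weight 1/378
  (Z=0, V=1, U=2, W=0, Y=2, X=1) weight 1/378
  (Z=2, V=1, U=0, W=1, Y=2, X=0) weight 1/756
  … 45 more
Group by Z:
  weight(Z=0) = 1/14
  weight(Z=2) = 1/28
Total weight = 1/14 + 1/28 = 3/28
P(Z=0 | obs) = 1/14 / 3/28 = 2/3
P(Z=2 | obs) = 1/28 / 3/28 = 1/3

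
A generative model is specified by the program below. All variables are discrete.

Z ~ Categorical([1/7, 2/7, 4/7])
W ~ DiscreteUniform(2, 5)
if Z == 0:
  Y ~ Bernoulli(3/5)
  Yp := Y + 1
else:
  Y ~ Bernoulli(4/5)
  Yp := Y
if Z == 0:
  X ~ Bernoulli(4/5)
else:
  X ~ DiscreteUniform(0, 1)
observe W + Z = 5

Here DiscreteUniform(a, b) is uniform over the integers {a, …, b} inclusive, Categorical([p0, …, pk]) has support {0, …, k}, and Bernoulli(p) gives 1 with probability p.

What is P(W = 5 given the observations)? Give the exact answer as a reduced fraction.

Enumerate traces; 12 have nonzero weight after conditioning:
  (Z=0, W=5, Y=0, X=0) weight 1/350
  (Z=0, W=5, Y=0, X=1) weight 2/175
  (Z=0, W=5, Y=1, X=0) weight 3/700
  (Z=0, W=5, Y=1, X=1) weight 3/175
  (Z=1, W=4, Y=0, X=0) weight 1/140
  (Z=1, W=4, Y=0, X=1) weight 1/140
  (Z=1, W=4, Y=1, X=0) weight 1/35
  (Z=1, W=4, Y=1, X=1) weight 1/35
  (Z=2, W=3, Y=0, X=0) weight 1/70
  … 3 more
Group by W:
  weight(W=3) = 1/7
  weight(W=4) = 1/14
  weight(W=5) = 1/28
Total weight = 1/7 + 1/14 + 1/28 = 1/4
P(W=3 | obs) = 1/7 / 1/4 = 4/7
P(W=4 | obs) = 1/14 / 1/4 = 2/7
P(W=5 | obs) = 1/28 / 1/4 = 1/7

P(W = 5 | obs) = 1/7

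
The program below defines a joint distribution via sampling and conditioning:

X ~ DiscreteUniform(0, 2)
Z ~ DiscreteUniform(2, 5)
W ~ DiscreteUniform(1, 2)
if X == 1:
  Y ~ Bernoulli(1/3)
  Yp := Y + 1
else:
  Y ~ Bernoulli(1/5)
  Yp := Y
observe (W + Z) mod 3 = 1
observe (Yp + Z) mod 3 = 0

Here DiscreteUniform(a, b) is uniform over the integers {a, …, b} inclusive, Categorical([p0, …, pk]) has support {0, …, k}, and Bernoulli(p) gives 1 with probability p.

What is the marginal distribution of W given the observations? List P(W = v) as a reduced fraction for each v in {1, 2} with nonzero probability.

Enumerate traces; 8 have nonzero weight after conditioning:
  (X=0, Z=2, W=2, Y=1) weight 1/120
  (X=0, Z=3, W=1, Y=0) weight 1/30
  (X=0, Z=5, W=2, Y=1) weight 1/120
  (X=1, Z=2, W=2, Y=0) weight 1/36
  (X=1, Z=5, W=2, Y=0) weight 1/36
  (X=2, Z=2, W=2, Y=1) weight 1/120
  (X=2, Z=3, W=1, Y=0) weight 1/30
  (X=2, Z=5, W=2, Y=1) weight 1/120
Group by W:
  weight(W=1) = 1/15
  weight(W=2) = 4/45
Total weight = 1/15 + 4/45 = 7/45
P(W=1 | obs) = 1/15 / 7/45 = 3/7
P(W=2 | obs) = 4/45 / 7/45 = 4/7

P(W=1) = 3/7, P(W=2) = 4/7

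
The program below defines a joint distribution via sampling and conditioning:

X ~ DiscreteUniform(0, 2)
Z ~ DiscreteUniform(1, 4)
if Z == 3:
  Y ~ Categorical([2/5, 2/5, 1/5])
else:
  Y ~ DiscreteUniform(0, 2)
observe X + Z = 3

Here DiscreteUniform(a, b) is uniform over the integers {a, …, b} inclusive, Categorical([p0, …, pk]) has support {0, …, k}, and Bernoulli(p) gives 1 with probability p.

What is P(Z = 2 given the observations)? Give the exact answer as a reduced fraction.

Enumerate traces; 9 have nonzero weight after conditioning:
  (X=0, Z=3, Y=0) weight 1/30
  (X=0, Z=3, Y=1) weight 1/30
  (X=0, Z=3, Y=2) weight 1/60
  (X=1, Z=2, Y=0) weight 1/36
  (X=1, Z=2, Y=1) weight 1/36
  (X=1, Z=2, Y=2) weight 1/36
  (X=2, Z=1, Y=0) weight 1/36
  (X=2, Z=1, Y=1) weight 1/36
  … 1 more
Group by Z:
  weight(Z=1) = 1/12
  weight(Z=2) = 1/12
  weight(Z=3) = 1/12
Total weight = 1/12 + 1/12 + 1/12 = 1/4
P(Z=1 | obs) = 1/12 / 1/4 = 1/3
P(Z=2 | obs) = 1/12 / 1/4 = 1/3
P(Z=3 | obs) = 1/12 / 1/4 = 1/3

P(Z = 2 | obs) = 1/3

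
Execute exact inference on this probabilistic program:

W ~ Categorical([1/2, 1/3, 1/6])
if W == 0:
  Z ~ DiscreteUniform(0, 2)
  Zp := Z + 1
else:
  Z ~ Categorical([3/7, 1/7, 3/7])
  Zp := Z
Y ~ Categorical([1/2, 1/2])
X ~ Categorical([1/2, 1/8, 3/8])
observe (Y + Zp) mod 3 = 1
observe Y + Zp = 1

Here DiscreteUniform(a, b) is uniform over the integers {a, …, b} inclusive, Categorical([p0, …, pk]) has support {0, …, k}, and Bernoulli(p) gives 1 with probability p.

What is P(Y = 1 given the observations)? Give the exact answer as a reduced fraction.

P(Y = 1 | obs) = 9/19

Enumerate traces; 15 have nonzero weight after conditioning:
  (W=0, Z=0, Y=0, X=0) weight 1/24
  (W=0, Z=0, Y=0, X=1) weight 1/96
  (W=0, Z=0, Y=0, X=2) weight 1/32
  (W=1, Z=0, Y=1, X=0) weight 1/28
  (W=1, Z=0, Y=1, X=1) weight 1/112
  (W=1, Z=0, Y=1, X=2) weight 3/112
  (W=1, Z=1, Y=0, X=0) weight 1/84
  (W=1, Z=1, Y=0, X=1) weight 1/336
  … 7 more
Group by Y:
  weight(Y=0) = 5/42
  weight(Y=1) = 3/28
Total weight = 5/42 + 3/28 = 19/84
P(Y=0 | obs) = 5/42 / 19/84 = 10/19
P(Y=1 | obs) = 3/28 / 19/84 = 9/19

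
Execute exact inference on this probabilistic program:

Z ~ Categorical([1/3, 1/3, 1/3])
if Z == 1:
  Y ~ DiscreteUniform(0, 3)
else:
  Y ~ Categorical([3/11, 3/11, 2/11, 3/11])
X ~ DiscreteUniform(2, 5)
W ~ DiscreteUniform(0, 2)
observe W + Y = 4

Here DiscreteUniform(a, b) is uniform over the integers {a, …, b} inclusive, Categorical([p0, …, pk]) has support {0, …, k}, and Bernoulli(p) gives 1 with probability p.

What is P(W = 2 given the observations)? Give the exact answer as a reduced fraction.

P(W = 2 | obs) = 27/62

Enumerate traces; 24 have nonzero weight after conditioning:
  (Z=0, Y=2, X=2, W=2) weight 1/198
  (Z=0, Y=2, X=3, W=2) weight 1/198
  (Z=0, Y=2, X=4, W=2) weight 1/198
  (Z=0, Y=2, X=5, W=2) weight 1/198
  (Z=0, Y=3, X=2, W=1) weight 1/132
  (Z=0, Y=3, X=3, W=1) weight 1/132
  (Z=0, Y=3, X=4, W=1) weight 1/132
  (Z=0, Y=3, X=5, W=1) weight 1/132
  … 16 more
Group by W:
  weight(W=1) = 35/396
  weight(W=2) = 3/44
Total weight = 35/396 + 3/44 = 31/198
P(W=1 | obs) = 35/396 / 31/198 = 35/62
P(W=2 | obs) = 3/44 / 31/198 = 27/62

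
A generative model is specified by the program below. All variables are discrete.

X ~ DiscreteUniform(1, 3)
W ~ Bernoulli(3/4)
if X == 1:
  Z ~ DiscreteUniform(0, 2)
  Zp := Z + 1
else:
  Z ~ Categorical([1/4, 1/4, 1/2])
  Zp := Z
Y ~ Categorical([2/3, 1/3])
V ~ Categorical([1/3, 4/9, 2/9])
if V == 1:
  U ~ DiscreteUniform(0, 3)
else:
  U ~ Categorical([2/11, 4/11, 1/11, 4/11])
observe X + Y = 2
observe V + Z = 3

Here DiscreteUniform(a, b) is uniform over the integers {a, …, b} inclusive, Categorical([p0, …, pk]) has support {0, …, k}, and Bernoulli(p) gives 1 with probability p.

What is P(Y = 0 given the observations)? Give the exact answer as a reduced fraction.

Enumerate traces; 32 have nonzero weight after conditioning:
  (X=1, W=0, Z=1, Y=1, V=2, U=0) weight 1/2673
  (X=1, W=0, Z=1, Y=1, V=2, U=1) weight 2/2673
  (X=1, W=0, Z=1, Y=1, V=2, U=2) weight 1/5346
  (X=1, W=0, Z=1, Y=1, V=2, U=3) weight 2/2673
  (X=1, W=0, Z=2, Y=1, V=1, U=0) weight 1/972
  (X=1, W=0, Z=2, Y=1, V=1, U=1) weight 1/972
  (X=1, W=0, Z=2, Y=1, V=1, U=2) weight 1/972
  (X=1, W=0, Z=2, Y=1, V=1, U=3) weight 1/972
  (X=2, W=0, Z=1, Y=0, V=2, U=0) weight 1/1782
  … 23 more
Group by Y:
  weight(Y=0) = 5/81
  weight(Y=1) = 2/81
Total weight = 5/81 + 2/81 = 7/81
P(Y=0 | obs) = 5/81 / 7/81 = 5/7
P(Y=1 | obs) = 2/81 / 7/81 = 2/7

P(Y = 0 | obs) = 5/7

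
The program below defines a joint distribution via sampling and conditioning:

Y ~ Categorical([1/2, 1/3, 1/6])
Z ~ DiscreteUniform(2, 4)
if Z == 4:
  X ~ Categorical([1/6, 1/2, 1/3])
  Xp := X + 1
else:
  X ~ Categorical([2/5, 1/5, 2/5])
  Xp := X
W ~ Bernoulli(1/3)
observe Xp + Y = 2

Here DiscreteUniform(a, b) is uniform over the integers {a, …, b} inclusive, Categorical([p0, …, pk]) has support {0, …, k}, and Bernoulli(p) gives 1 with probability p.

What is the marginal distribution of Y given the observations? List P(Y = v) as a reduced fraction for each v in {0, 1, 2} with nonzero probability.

P(Y=0) = 117/175, P(Y=1) = 34/175, P(Y=2) = 24/175

Enumerate traces; 16 have nonzero weight after conditioning:
  (Y=0, Z=2, X=2, W=0) weight 2/45
  (Y=0, Z=2, X=2, W=1) weight 1/45
  (Y=0, Z=3, X=2, W=0) weight 2/45
  (Y=0, Z=3, X=2, W=1) weight 1/45
  (Y=0, Z=4, X=1, W=0) weight 1/18
  (Y=0, Z=4, X=1, W=1) weight 1/36
  (Y=1, Z=2, X=1, W=0) weight 2/135
  (Y=1, Z=2, X=1, W=1) weight 1/135
  (Y=2, Z=2, X=0, W=0) weight 2/135
  … 7 more
Group by Y:
  weight(Y=0) = 13/60
  weight(Y=1) = 17/270
  weight(Y=2) = 2/45
Total weight = 13/60 + 17/270 + 2/45 = 35/108
P(Y=0 | obs) = 13/60 / 35/108 = 117/175
P(Y=1 | obs) = 17/270 / 35/108 = 34/175
P(Y=2 | obs) = 2/45 / 35/108 = 24/175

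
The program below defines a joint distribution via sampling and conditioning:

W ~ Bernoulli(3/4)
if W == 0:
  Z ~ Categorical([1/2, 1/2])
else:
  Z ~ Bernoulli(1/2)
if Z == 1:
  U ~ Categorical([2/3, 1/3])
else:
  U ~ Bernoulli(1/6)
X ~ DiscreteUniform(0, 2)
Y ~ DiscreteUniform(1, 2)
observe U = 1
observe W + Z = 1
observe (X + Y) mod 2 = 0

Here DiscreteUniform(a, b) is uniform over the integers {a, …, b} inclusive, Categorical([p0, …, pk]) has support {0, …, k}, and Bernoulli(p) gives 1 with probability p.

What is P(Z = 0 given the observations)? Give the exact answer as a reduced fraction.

P(Z = 0 | obs) = 3/5

Enumerate traces; 6 have nonzero weight after conditioning:
  (W=0, Z=1, U=1, X=0, Y=2) weight 1/144
  (W=0, Z=1, U=1, X=1, Y=1) weight 1/144
  (W=0, Z=1, U=1, X=2, Y=2) weight 1/144
  (W=1, Z=0, U=1, X=0, Y=2) weight 1/96
  (W=1, Z=0, U=1, X=1, Y=1) weight 1/96
  (W=1, Z=0, U=1, X=2, Y=2) weight 1/96
Group by Z:
  weight(Z=0) = 1/32
  weight(Z=1) = 1/48
Total weight = 1/32 + 1/48 = 5/96
P(Z=0 | obs) = 1/32 / 5/96 = 3/5
P(Z=1 | obs) = 1/48 / 5/96 = 2/5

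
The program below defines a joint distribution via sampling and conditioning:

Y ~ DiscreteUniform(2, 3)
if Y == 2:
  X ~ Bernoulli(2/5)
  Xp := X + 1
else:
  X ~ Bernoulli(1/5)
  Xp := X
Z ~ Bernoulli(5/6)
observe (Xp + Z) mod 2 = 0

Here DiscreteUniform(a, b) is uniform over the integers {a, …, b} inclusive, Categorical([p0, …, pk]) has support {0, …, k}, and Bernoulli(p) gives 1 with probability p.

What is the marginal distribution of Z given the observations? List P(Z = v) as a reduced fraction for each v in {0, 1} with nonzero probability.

Enumerate traces; 4 have nonzero weight after conditioning:
  (Y=2, X=0, Z=1) weight 1/4
  (Y=2, X=1, Z=0) weight 1/30
  (Y=3, X=0, Z=0) weight 1/15
  (Y=3, X=1, Z=1) weight 1/12
Group by Z:
  weight(Z=0) = 1/10
  weight(Z=1) = 1/3
Total weight = 1/10 + 1/3 = 13/30
P(Z=0 | obs) = 1/10 / 13/30 = 3/13
P(Z=1 | obs) = 1/3 / 13/30 = 10/13

P(Z=0) = 3/13, P(Z=1) = 10/13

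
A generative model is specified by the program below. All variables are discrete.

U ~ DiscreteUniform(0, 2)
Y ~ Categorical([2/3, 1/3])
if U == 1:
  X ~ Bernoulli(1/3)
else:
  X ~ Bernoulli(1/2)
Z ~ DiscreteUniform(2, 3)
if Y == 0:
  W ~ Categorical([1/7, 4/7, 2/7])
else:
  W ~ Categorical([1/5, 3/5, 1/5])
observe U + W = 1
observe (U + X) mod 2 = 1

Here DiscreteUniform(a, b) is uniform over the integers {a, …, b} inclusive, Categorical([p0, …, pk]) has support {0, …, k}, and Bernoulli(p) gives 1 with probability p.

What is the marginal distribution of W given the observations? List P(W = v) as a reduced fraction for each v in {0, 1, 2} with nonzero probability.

P(W=0) = 68/251, P(W=1) = 183/251

Enumerate traces; 8 have nonzero weight after conditioning:
  (U=0, Y=0, X=1, Z=2, W=1) weight 2/63
  (U=0, Y=0, X=1, Z=3, W=1) weight 2/63
  (U=0, Y=1, X=1, Z=2, W=1) weight 1/60
  (U=0, Y=1, X=1, Z=3, W=1) weight 1/60
  (U=1, Y=0, X=0, Z=2, W=0) weight 2/189
  (U=1, Y=0, X=0, Z=3, W=0) weight 2/189
  (U=1, Y=1, X=0, Z=2, W=0) weight 1/135
  (U=1, Y=1, X=0, Z=3, W=0) weight 1/135
Group by W:
  weight(W=0) = 34/945
  weight(W=1) = 61/630
Total weight = 34/945 + 61/630 = 251/1890
P(W=0 | obs) = 34/945 / 251/1890 = 68/251
P(W=1 | obs) = 61/630 / 251/1890 = 183/251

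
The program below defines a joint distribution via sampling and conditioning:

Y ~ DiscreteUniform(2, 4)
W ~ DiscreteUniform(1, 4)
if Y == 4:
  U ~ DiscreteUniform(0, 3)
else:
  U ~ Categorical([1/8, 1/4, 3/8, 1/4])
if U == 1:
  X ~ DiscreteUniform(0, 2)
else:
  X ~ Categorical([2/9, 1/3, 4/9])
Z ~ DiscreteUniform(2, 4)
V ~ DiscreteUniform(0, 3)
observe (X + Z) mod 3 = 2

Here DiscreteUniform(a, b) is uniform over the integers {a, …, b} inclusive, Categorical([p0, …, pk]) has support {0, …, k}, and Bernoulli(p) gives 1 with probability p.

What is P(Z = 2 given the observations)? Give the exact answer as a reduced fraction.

Enumerate traces; 576 have nonzero weight after conditioning:
  (Y=2, W=1, U=0, X=0, Z=2, V=0) weight 1/5184
  (Y=2, W=1, U=0, X=0, Z=2, V=1) weight 1/5184
  (Y=2, W=1, U=0, X=0, Z=2, V=2) weight 1/5184
  (Y=2, W=1, U=0, X=0, Z=2, V=3) weight 1/5184
  (Y=2, W=1, U=0, X=1, Z=4, V=0) weight 1/3456
  (Y=2, W=1, U=0, X=1, Z=4, V=1) weight 1/3456
  (Y=2, W=1, U=0, X=1, Z=4, V=2) weight 1/3456
  (Y=2, W=1, U=0, X=1, Z=4, V=3) weight 1/3456
  (Y=2, W=1, U=0, X=2, Z=3, V=0) weight 1/2592
  … 567 more
Group by Z:
  weight(Z=2) = 1/12
  weight(Z=3) = 5/36
  weight(Z=4) = 1/9
Total weight = 1/12 + 5/36 + 1/9 = 1/3
P(Z=2 | obs) = 1/12 / 1/3 = 1/4
P(Z=3 | obs) = 5/36 / 1/3 = 5/12
P(Z=4 | obs) = 1/9 / 1/3 = 1/3

P(Z = 2 | obs) = 1/4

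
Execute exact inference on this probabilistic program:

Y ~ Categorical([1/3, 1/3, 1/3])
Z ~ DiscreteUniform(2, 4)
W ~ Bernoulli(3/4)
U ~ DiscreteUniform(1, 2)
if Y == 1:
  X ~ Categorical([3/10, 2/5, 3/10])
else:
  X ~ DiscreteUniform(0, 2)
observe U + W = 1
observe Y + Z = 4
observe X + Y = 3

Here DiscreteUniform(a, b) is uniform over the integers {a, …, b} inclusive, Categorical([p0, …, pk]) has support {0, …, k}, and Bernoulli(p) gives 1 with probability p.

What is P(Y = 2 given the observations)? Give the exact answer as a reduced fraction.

P(Y = 2 | obs) = 10/19

Enumerate traces; 2 have nonzero weight after conditioning:
  (Y=1, Z=3, W=0, U=1, X=2) weight 1/240
  (Y=2, Z=2, W=0, U=1, X=1) weight 1/216
Group by Y:
  weight(Y=1) = 1/240
  weight(Y=2) = 1/216
Total weight = 1/240 + 1/216 = 19/2160
P(Y=1 | obs) = 1/240 / 19/2160 = 9/19
P(Y=2 | obs) = 1/216 / 19/2160 = 10/19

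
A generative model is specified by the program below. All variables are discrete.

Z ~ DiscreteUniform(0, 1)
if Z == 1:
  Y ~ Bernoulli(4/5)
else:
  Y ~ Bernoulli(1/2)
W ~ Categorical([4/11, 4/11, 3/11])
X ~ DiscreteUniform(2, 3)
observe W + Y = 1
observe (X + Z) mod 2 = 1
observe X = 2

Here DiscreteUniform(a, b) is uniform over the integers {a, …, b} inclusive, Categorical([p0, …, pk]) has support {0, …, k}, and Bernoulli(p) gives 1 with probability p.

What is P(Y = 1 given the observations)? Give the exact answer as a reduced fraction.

Enumerate traces; 2 have nonzero weight after conditioning:
  (Z=1, Y=0, W=1, X=2) weight 1/55
  (Z=1, Y=1, W=0, X=2) weight 4/55
Group by Y:
  weight(Y=0) = 1/55
  weight(Y=1) = 4/55
Total weight = 1/55 + 4/55 = 1/11
P(Y=0 | obs) = 1/55 / 1/11 = 1/5
P(Y=1 | obs) = 4/55 / 1/11 = 4/5

P(Y = 1 | obs) = 4/5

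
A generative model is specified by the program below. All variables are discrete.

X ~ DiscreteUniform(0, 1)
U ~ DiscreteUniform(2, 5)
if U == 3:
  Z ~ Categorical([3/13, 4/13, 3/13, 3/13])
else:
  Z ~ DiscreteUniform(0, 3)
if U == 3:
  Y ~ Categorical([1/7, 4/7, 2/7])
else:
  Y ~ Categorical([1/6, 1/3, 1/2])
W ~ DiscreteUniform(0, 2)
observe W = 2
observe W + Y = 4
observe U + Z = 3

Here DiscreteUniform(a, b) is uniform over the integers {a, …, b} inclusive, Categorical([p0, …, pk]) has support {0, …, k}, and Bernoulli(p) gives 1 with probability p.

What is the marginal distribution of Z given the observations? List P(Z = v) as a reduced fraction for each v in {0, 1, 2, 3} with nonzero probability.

P(Z=0) = 48/139, P(Z=1) = 91/139

Enumerate traces; 4 have nonzero weight after conditioning:
  (X=0, U=2, Z=1, Y=2, W=2) weight 1/192
  (X=0, U=3, Z=0, Y=2, W=2) weight 1/364
  (X=1, U=2, Z=1, Y=2, W=2) weight 1/192
  (X=1, U=3, Z=0, Y=2, W=2) weight 1/364
Group by Z:
  weight(Z=0) = 1/182
  weight(Z=1) = 1/96
Total weight = 1/182 + 1/96 = 139/8736
P(Z=0 | obs) = 1/182 / 139/8736 = 48/139
P(Z=1 | obs) = 1/96 / 139/8736 = 91/139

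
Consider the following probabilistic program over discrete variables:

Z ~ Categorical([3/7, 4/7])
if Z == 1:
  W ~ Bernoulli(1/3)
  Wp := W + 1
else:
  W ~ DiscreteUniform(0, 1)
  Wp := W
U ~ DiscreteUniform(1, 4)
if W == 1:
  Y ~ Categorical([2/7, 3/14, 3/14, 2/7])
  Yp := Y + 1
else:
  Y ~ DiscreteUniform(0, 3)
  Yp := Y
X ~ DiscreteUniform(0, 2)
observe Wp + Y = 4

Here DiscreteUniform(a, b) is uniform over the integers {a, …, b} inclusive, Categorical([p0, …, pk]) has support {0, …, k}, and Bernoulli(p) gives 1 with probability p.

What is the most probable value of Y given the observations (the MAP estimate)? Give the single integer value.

argmax_v P(Y = v | obs) = 3

Enumerate traces; 36 have nonzero weight after conditioning:
  (Z=0, W=1, U=1, Y=3, X=0) weight 1/196
  (Z=0, W=1, U=1, Y=3, X=1) weight 1/196
  (Z=0, W=1, U=1, Y=3, X=2) weight 1/196
  (Z=0, W=1, U=2, Y=3, X=0) weight 1/196
  (Z=0, W=1, U=2, Y=3, X=1) weight 1/196
  (Z=0, W=1, U=2, Y=3, X=2) weight 1/196
  (Z=0, W=1, U=3, Y=3, X=0) weight 1/196
  (Z=0, W=1, U=3, Y=3, X=1) weight 1/196
  (Z=1, W=1, U=1, Y=2, X=0) weight 1/294
  … 27 more
Group by Y:
  weight(Y=2) = 2/49
  weight(Y=3) = 23/147
Total weight = 2/49 + 23/147 = 29/147
P(Y=2 | obs) = 2/49 / 29/147 = 6/29
P(Y=3 | obs) = 23/147 / 29/147 = 23/29
argmax = 3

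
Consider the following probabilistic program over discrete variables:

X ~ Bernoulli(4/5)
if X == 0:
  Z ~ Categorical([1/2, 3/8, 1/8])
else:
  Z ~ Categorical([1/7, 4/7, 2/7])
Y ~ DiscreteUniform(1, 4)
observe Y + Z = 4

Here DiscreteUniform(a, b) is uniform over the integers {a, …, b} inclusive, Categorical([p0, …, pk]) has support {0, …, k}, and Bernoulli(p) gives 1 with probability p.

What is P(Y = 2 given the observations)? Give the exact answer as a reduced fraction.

P(Y = 2 | obs) = 71/280

Enumerate traces; 6 have nonzero weight after conditioning:
  (X=0, Z=0, Y=4) weight 1/40
  (X=0, Z=1, Y=3) weight 3/160
  (X=0, Z=2, Y=2) weight 1/160
  (X=1, Z=0, Y=4) weight 1/35
  (X=1, Z=1, Y=3) weight 4/35
  (X=1, Z=2, Y=2) weight 2/35
Group by Y:
  weight(Y=2) = 71/1120
  weight(Y=3) = 149/1120
  weight(Y=4) = 3/56
Total weight = 71/1120 + 149/1120 + 3/56 = 1/4
P(Y=2 | obs) = 71/1120 / 1/4 = 71/280
P(Y=3 | obs) = 149/1120 / 1/4 = 149/280
P(Y=4 | obs) = 3/56 / 1/4 = 3/14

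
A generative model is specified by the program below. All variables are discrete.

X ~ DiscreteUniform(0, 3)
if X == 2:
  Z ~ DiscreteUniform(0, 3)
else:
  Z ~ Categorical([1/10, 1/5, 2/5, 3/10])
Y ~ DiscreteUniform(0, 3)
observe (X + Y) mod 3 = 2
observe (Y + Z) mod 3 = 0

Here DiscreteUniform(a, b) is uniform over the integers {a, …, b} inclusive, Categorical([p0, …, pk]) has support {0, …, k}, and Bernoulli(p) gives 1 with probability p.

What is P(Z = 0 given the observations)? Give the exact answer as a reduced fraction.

P(Z = 0 | obs) = 5/18

Enumerate traces; 7 have nonzero weight after conditioning:
  (X=0, Z=1, Y=2) weight 1/80
  (X=1, Z=2, Y=1) weight 1/40
  (X=2, Z=0, Y=0) weight 1/64
  (X=2, Z=0, Y=3) weight 1/64
  (X=2, Z=3, Y=0) weight 1/64
  (X=2, Z=3, Y=3) weight 1/64
  (X=3, Z=1, Y=2) weight 1/80
Group by Z:
  weight(Z=0) = 1/32
  weight(Z=1) = 1/40
  weight(Z=2) = 1/40
  weight(Z=3) = 1/32
Total weight = 1/32 + 1/40 + 1/40 + 1/32 = 9/80
P(Z=0 | obs) = 1/32 / 9/80 = 5/18
P(Z=1 | obs) = 1/40 / 9/80 = 2/9
P(Z=2 | obs) = 1/40 / 9/80 = 2/9
P(Z=3 | obs) = 1/32 / 9/80 = 5/18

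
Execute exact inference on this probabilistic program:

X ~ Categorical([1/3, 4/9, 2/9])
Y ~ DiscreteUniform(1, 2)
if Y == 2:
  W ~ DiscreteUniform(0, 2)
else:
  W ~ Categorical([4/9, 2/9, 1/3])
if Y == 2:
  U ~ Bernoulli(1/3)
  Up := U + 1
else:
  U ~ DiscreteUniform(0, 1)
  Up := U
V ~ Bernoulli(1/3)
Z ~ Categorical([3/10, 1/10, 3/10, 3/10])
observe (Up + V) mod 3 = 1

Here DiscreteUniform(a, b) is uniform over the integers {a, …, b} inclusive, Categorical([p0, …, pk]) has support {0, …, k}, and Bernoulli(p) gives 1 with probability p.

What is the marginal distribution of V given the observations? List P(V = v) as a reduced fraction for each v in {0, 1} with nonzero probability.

P(V=0) = 14/17, P(V=1) = 3/17

Enumerate traces; 108 have nonzero weight after conditioning:
  (X=0, Y=1, W=0, U=0, V=1, Z=0) weight 1/270
  (X=0, Y=1, W=0, U=0, V=1, Z=1) weight 1/810
  (X=0, Y=1, W=0, U=0, V=1, Z=2) weight 1/270
  (X=0, Y=1, W=0, U=0, V=1, Z=3) weight 1/270
  (X=0, Y=1, W=0, U=1, V=0, Z=0) weight 1/135
  (X=0, Y=1, W=0, U=1, V=0, Z=1) weight 1/405
  (X=0, Y=1, W=0, U=1, V=0, Z=2) weight 1/135
  (X=0, Y=1, W=0, U=1, V=0, Z=3) weight 1/135
  … 100 more
Group by V:
  weight(V=0) = 7/18
  weight(V=1) = 1/12
Total weight = 7/18 + 1/12 = 17/36
P(V=0 | obs) = 7/18 / 17/36 = 14/17
P(V=1 | obs) = 1/12 / 17/36 = 3/17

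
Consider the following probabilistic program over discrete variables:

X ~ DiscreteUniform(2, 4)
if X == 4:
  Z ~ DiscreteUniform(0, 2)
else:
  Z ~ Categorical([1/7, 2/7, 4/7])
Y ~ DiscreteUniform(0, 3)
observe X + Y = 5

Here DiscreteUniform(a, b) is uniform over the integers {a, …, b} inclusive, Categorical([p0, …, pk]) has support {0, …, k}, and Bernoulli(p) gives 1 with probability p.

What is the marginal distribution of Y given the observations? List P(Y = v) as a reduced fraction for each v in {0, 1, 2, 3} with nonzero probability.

Enumerate traces; 9 have nonzero weight after conditioning:
  (X=2, Z=0, Y=3) weight 1/84
  (X=2, Z=1, Y=3) weight 1/42
  (X=2, Z=2, Y=3) weight 1/21
  (X=3, Z=0, Y=2) weight 1/84
  (X=3, Z=1, Y=2) weight 1/42
  (X=3, Z=2, Y=2) weight 1/21
  (X=4, Z=0, Y=1) weight 1/36
  (X=4, Z=1, Y=1) weight 1/36
  … 1 more
Group by Y:
  weight(Y=1) = 1/12
  weight(Y=2) = 1/12
  weight(Y=3) = 1/12
Total weight = 1/12 + 1/12 + 1/12 = 1/4
P(Y=1 | obs) = 1/12 / 1/4 = 1/3
P(Y=2 | obs) = 1/12 / 1/4 = 1/3
P(Y=3 | obs) = 1/12 / 1/4 = 1/3

P(Y=1) = 1/3, P(Y=2) = 1/3, P(Y=3) = 1/3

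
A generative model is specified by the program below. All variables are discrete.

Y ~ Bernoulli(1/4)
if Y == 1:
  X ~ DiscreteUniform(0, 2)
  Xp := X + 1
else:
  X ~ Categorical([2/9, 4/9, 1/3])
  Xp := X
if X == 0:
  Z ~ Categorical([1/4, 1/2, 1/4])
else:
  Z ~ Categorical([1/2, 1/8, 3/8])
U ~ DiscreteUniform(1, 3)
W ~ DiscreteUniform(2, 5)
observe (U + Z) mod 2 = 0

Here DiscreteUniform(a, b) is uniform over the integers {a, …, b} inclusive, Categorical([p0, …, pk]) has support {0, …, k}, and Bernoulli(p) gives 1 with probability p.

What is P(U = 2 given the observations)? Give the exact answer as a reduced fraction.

P(U = 2 | obs) = 25/39

Enumerate traces; 96 have nonzero weight after conditioning:
  (Y=0, X=0, Z=0, U=2, W=2) weight 1/288
  (Y=0, X=0, Z=0, U=2, W=3) weight 1/288
  (Y=0, X=0, Z=0, U=2, W=4) weight 1/288
  (Y=0, X=0, Z=0, U=2, W=5) weight 1/288
  (Y=0, X=0, Z=1, U=1, W=2) weight 1/144
  (Y=0, X=0, Z=1, U=1, W=3) weight 1/144
  (Y=0, X=0, Z=1, U=1, W=4) weight 1/144
  (Y=0, X=0, Z=1, U=1, W=5) weight 1/144
  (Y=0, X=0, Z=1, U=3, W=2) weight 1/144
  … 87 more
Group by U:
  weight(U=1) = 7/96
  weight(U=2) = 25/96
  weight(U=3) = 7/96
Total weight = 7/96 + 25/96 + 7/96 = 13/32
P(U=1 | obs) = 7/96 / 13/32 = 7/39
P(U=2 | obs) = 25/96 / 13/32 = 25/39
P(U=3 | obs) = 7/96 / 13/32 = 7/39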